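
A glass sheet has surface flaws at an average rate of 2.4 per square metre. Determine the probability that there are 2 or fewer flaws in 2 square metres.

Over the interval, μ = 2.4 × 2 = 4.8 (2 square metres).
P(N ≤ 2) = Σ_{j=0}^{2} e^(−μ) μ^j/j! ≈ 0.1425.

0.1425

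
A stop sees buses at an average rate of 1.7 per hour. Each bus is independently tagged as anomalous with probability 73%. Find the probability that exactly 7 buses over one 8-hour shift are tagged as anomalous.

0.0920

Thinning: the buses that are tagged as anomalous themselves form a Poisson process with rate 0.73 × 1.7 = 1.241 per hour.
Over the interval, μ = 1.241 × 8 = 9.928 (an 8-hour shift = 8 hours).
P(N = 7) = e^(−9.928) · 9.928^7/7! ≈ 0.0920.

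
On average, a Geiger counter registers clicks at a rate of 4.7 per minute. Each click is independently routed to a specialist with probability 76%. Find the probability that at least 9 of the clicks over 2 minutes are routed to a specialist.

Thinning: the clicks that are routed to a specialist themselves form a Poisson process with rate 0.76 × 4.7 = 3.572 per minute.
Over the interval, μ = 3.572 × 2 = 7.144 (2 minutes).
P(N ≥ 9) = 1 − P(N ≤ 8) ≈ 0.2899.

0.2899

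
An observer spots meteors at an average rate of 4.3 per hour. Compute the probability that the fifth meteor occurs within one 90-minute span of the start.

0.7707

Over the interval, μ = 4.3 × 1.5 = 6.45 (a 90-minute span = 1.5 hours).
The fifth arrival falls in the interval iff at least 5 events occur there: P(S_5 ≤ t) = P(N ≥ 5) = 1 − P(N ≤ 4) ≈ 0.7707.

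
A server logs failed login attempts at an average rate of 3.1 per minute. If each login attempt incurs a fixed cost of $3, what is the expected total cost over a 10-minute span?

$93

E[N] = 3.1 × 10 = 31 (a 10-minute span = 10 minutes); E[cost] = 31 × $3 = $93.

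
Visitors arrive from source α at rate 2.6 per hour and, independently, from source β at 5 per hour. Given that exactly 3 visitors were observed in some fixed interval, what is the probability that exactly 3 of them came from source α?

0.0400

Given the total, each event is independently from source α with probability p = λ_α/(λ_α+λ_β) = 2.6/7.6 ≈ 0.3421.
So K ~ Binomial(3, 2.6/7.6): P(K = 3) = C(3,3) · (2.6/7.6)^3 · (5/7.6)^0 ≈ 0.0400.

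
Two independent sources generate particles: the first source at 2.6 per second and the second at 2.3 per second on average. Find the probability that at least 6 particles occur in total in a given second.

0.3665

Independent Poisson processes superpose: combined rate λ = 2.6 + 2.3 = 4.9 per second.
So μ = 4.9.
P(N ≥ 6) = 1 − P(N ≤ 5) ≈ 0.3665.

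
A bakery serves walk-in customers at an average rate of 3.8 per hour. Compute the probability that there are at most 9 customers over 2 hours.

Over the interval, μ = 3.8 × 2 = 7.6 (2 hours).
P(N ≤ 9) = Σ_{j=0}^{9} e^(−μ) μ^j/j! ≈ 0.7649.

0.7649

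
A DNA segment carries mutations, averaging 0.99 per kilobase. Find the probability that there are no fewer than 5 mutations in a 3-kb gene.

0.1797

Over the interval, μ = 0.99 × 3 = 2.97 (a 3-kb gene = 3 kilobases).
P(N ≥ 5) = 1 − P(N ≤ 4) = 1 − Σ_{j=0}^{4} e^(−μ) μ^j/j! ≈ 0.1797.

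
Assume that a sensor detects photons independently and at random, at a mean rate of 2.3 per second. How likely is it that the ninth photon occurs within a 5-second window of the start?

Over the interval, μ = 2.3 × 5 = 11.5 (a 5-second window = 5 seconds).
The ninth arrival falls in the interval iff at least 9 events occur there: P(S_9 ≤ t) = P(N ≥ 9) = 1 − P(N ≤ 8) ≈ 0.8094.

0.8094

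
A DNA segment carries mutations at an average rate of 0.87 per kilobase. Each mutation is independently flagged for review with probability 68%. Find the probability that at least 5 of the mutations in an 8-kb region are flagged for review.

Thinning: the mutations that are flagged for review themselves form a Poisson process with rate 0.68 × 0.87 = 0.5916 per kilobase.
Over the interval, μ = 0.5916 × 8 = 4.7328 (an 8-kb region = 8 kilobases).
P(N ≥ 5) = 1 − P(N ≤ 4) ≈ 0.5114.

0.5114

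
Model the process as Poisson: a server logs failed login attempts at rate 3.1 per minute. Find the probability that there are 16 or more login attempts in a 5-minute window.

Over the interval, μ = 3.1 × 5 = 15.5 (a 5-minute window = 5 minutes).
P(N ≥ 16) = 1 − P(N ≤ 15) = 1 − Σ_{j=0}^{15} e^(−μ) μ^j/j! ≈ 0.4830.

0.4830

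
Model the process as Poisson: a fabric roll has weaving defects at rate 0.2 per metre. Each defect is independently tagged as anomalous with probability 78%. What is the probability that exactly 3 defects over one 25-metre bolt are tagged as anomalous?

Thinning: the defects that are tagged as anomalous themselves form a Poisson process with rate 0.78 × 0.2 = 0.156 per metre.
Over the interval, μ = 0.156 × 25 = 3.9 (a 25-metre bolt = 25 metres).
P(N = 3) = e^(−3.9) · 3.9^3/3! ≈ 0.2001.

0.2001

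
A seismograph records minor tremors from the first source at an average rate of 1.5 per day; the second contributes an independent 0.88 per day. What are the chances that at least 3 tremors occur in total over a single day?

Independent Poisson processes superpose: combined rate λ = 1.5 + 0.88 = 2.38 per day.
So μ = 2.38.
P(N ≥ 3) = 1 − P(N ≤ 2) ≈ 0.4251.

0.4251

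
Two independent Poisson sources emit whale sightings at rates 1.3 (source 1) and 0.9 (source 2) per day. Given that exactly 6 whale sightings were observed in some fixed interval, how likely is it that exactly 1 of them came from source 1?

Given the total, each event is independently from source 1 with probability p = λ_1/(λ_1+λ_2) = 1.3/2.2 ≈ 0.5909.
So K ~ Binomial(6, 1.3/2.2): P(K = 1) = C(6,1) · (1.3/2.2)^1 · (0.9/2.2)^5 ≈ 0.0406.

0.0406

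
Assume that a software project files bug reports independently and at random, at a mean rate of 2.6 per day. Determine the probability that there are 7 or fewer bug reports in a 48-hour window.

Over the interval, μ = 2.6 × 2 = 5.2 (a 48-hour window = 2 days).
P(N ≤ 7) = Σ_{j=0}^{7} e^(−μ) μ^j/j! ≈ 0.8449.

0.8449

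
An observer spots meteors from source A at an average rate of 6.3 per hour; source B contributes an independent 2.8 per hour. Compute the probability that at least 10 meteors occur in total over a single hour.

Independent Poisson processes superpose: combined rate λ = 6.3 + 2.8 = 9.1 per hour.
So μ = 9.1.
P(N ≥ 10) = 1 − P(N ≤ 9) ≈ 0.4258.

0.4258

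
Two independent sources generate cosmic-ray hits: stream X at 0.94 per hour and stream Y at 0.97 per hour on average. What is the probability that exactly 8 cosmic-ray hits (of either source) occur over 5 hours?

0.1222

Independent Poisson processes superpose: combined rate λ = 0.94 + 0.97 = 1.91 per hour.
Over the interval, μ = 1.91 × 5 = 9.55 (5 hours).
P(N = 8) = e^(−9.55) · 9.55^8/8! ≈ 0.1222.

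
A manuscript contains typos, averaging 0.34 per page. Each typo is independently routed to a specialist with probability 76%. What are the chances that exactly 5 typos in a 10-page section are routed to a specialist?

0.0725

Thinning: the typos that are routed to a specialist themselves form a Poisson process with rate 0.76 × 0.34 = 0.2584 per page.
Over the interval, μ = 0.2584 × 10 = 2.584 (a 10-page section = 10 pages).
P(N = 5) = e^(−2.584) · 2.584^5/5! ≈ 0.0725.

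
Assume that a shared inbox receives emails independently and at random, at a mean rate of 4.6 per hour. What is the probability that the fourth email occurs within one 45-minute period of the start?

Over the interval, μ = 4.6 × 0.75 = 3.45 (a 45-minute period = 0.75 hours).
The fourth arrival falls in the interval iff at least 4 events occur there: P(S_4 ≤ t) = P(N ≥ 4) = 1 − P(N ≤ 3) ≈ 0.4525.

0.4525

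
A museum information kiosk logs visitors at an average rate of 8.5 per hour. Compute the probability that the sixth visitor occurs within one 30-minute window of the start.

0.2551

Over the interval, μ = 8.5 × 0.5 = 4.25 (a 30-minute window = 0.5 hours).
The sixth arrival falls in the interval iff at least 6 events occur there: P(S_6 ≤ t) = P(N ≥ 6) = 1 − P(N ≤ 5) ≈ 0.2551.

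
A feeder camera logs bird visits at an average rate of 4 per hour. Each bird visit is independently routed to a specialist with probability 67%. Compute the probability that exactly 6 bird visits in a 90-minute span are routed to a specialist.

0.1052

Thinning: the bird visits that are routed to a specialist themselves form a Poisson process with rate 0.67 × 4 = 2.68 per hour.
Over the interval, μ = 2.68 × 1.5 = 4.02 (a 90-minute span = 1.5 hours).
P(N = 6) = e^(−4.02) · 4.02^6/6! ≈ 0.1052.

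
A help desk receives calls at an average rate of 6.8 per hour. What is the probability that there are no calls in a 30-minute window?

Over the interval, μ = 6.8 × 0.5 = 3.4 (a 30-minute window = 0.5 hours).
P(N = 0) = e^(−μ) μ^0/0! = e^(−3.4) · 3.4^0/1 ≈ 0.0334.

0.0334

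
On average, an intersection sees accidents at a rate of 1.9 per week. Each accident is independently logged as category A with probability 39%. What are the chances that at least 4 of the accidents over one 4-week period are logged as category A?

0.3447

Thinning: the accidents that are logged as category A themselves form a Poisson process with rate 0.39 × 1.9 = 0.741 per week.
Over the interval, μ = 0.741 × 4 = 2.964 (a 4-week period = 4 weeks).
P(N ≥ 4) = 1 − P(N ≤ 3) ≈ 0.3447.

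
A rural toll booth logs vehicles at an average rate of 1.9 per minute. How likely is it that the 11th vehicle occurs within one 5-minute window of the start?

Over the interval, μ = 1.9 × 5 = 9.5 (a 5-minute window = 5 minutes).
The 11th arrival falls in the interval iff at least 11 events occur there: P(S_11 ≤ t) = P(N ≥ 11) = 1 − P(N ≤ 10) ≈ 0.3547.

0.3547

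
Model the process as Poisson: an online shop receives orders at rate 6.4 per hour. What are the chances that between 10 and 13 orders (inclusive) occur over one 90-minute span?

0.3830

Over the interval, μ = 6.4 × 1.5 = 9.6 (a 90-minute span = 1.5 hours).
P(10 ≤ N ≤ 13) = Σ_{j=10}^{13} e^(−9.6) · 9.6^j/j! ≈ 0.3830.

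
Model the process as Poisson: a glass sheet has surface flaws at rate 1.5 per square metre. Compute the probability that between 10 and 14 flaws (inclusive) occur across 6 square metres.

0.3711

Over the interval, μ = 1.5 × 6 = 9 (6 square metres).
P(10 ≤ N ≤ 14) = Σ_{j=10}^{14} e^(−9) · 9^j/j! ≈ 0.3711.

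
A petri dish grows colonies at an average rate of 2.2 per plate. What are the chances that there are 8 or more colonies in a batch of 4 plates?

0.6522

Over the interval, μ = 2.2 × 4 = 8.8 (a batch of 4 plates = 4 plates).
P(N ≥ 8) = 1 − P(N ≤ 7) = 1 − Σ_{j=0}^{7} e^(−μ) μ^j/j! ≈ 0.6522.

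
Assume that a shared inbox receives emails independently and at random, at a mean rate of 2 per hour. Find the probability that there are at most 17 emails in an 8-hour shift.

Over the interval, μ = 2 × 8 = 16 (an 8-hour shift = 8 hours).
P(N ≤ 17) = Σ_{j=0}^{17} e^(−μ) μ^j/j! ≈ 0.6593.

0.6593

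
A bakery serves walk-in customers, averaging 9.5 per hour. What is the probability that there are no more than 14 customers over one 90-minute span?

Over the interval, μ = 9.5 × 1.5 = 14.25 (a 90-minute span = 1.5 hours).
P(N ≤ 14) = Σ_{j=0}^{14} e^(−μ) μ^j/j! ≈ 0.5440.

0.5440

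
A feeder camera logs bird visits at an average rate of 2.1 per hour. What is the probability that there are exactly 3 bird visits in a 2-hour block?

0.1852

Over the interval, μ = 2.1 × 2 = 4.2 (a 2-hour block = 2 hours).
P(N = 3) = e^(−μ) μ^3/3! = e^(−4.2) · 4.2^3/6 ≈ 0.1852.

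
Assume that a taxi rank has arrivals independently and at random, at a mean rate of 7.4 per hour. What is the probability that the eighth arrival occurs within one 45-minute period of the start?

0.1967

Over the interval, μ = 7.4 × 0.75 = 5.55 (a 45-minute period = 0.75 hours).
The eighth arrival falls in the interval iff at least 8 events occur there: P(S_8 ≤ t) = P(N ≥ 8) = 1 − P(N ≤ 7) ≈ 0.1967.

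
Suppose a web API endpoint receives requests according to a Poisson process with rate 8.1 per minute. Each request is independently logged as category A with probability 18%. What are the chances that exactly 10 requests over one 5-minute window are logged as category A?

Thinning: the requests that are logged as category A themselves form a Poisson process with rate 0.18 × 8.1 = 1.458 per minute.
Over the interval, μ = 1.458 × 5 = 7.29 (a 5-minute window = 5 minutes).
P(N = 10) = e^(−7.29) · 7.29^10/10! ≈ 0.0797.

0.0797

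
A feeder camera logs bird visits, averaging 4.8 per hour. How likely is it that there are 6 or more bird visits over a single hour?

With mean μ = 4.8 per hour,
P(N ≥ 6) = 1 − P(N ≤ 5) = 1 − Σ_{j=0}^{5} e^(−μ) μ^j/j! ≈ 0.3490.

0.3490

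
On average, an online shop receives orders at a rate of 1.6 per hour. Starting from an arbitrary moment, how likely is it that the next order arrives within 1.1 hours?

0.8280

Inter-arrival times are exponential with rate λ = 1.6 per hour.
P(T ≤ 1.1) = 1 − e^(−λt) = 1 − e^(−1.6 × 1.1) = 1 − e^(−1.76) ≈ 0.8280.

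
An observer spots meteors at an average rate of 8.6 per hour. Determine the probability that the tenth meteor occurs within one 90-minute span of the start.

0.8275

Over the interval, μ = 8.6 × 1.5 = 12.9 (a 90-minute span = 1.5 hours).
The tenth arrival falls in the interval iff at least 10 events occur there: P(S_10 ≤ t) = P(N ≥ 10) = 1 − P(N ≤ 9) ≈ 0.8275.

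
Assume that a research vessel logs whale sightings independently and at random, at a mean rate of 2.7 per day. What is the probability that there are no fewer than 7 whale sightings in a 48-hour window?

0.2983

Over the interval, μ = 2.7 × 2 = 5.4 (a 48-hour window = 2 days).
P(N ≥ 7) = 1 − P(N ≤ 6) = 1 − Σ_{j=0}^{6} e^(−μ) μ^j/j! ≈ 0.2983.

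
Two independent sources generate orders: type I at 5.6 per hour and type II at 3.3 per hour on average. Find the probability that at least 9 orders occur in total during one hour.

Independent Poisson processes superpose: combined rate λ = 5.6 + 3.3 = 8.9 per hour.
So μ = 8.9.
P(N ≥ 9) = 1 − P(N ≤ 8) ≈ 0.5311.

0.5311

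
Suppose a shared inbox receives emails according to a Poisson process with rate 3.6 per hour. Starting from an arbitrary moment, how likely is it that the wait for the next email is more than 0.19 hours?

0.5046

The wait for the next event is exponential with rate λ = 3.6 per hour.
P(T > 0.19) = e^(−λt) = e^(−3.6 × 0.19) = e^(−0.684) ≈ 0.5046.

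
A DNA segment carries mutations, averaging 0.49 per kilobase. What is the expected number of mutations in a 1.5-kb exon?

0.735

E[N] = λt = 0.49 × 1.5 = 0.735 (a 1.5-kb exon = 1.5 kilobases).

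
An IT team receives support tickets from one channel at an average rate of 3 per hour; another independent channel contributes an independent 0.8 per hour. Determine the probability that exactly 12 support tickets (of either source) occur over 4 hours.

Independent Poisson processes superpose: combined rate λ = 3 + 0.8 = 3.8 per hour.
Over the interval, μ = 3.8 × 4 = 15.2 (4 hours).
P(N = 12) = e^(−15.2) · 15.2^12/12! ≈ 0.0795.

0.0795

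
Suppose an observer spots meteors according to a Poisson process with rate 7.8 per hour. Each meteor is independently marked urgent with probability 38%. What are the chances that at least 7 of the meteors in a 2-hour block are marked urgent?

Thinning: the meteors that are marked urgent themselves form a Poisson process with rate 0.38 × 7.8 = 2.964 per hour.
Over the interval, μ = 2.964 × 2 = 5.928 (a 2-hour block = 2 hours).
P(N ≥ 7) = 1 − P(N ≤ 6) ≈ 0.3821.

0.3821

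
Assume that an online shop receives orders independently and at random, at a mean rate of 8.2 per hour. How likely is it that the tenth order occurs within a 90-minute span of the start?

0.7828

Over the interval, μ = 8.2 × 1.5 = 12.3 (a 90-minute span = 1.5 hours).
The tenth arrival falls in the interval iff at least 10 events occur there: P(S_10 ≤ t) = P(N ≥ 10) = 1 − P(N ≤ 9) ≈ 0.7828.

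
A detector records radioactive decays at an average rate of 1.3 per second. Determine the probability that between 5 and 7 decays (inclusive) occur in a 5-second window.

Over the interval, μ = 1.3 × 5 = 6.5 (a 5-second window = 5 seconds).
P(5 ≤ N ≤ 7) = Σ_{j=5}^{7} e^(−6.5) · 6.5^j/j! ≈ 0.4491.

0.4491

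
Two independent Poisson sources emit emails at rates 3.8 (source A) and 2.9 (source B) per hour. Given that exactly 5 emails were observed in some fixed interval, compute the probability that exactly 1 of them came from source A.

0.0995

Given the total, each event is independently from source A with probability p = λ_A/(λ_A+λ_B) = 3.8/6.7 ≈ 0.5672.
So K ~ Binomial(5, 3.8/6.7): P(K = 1) = C(5,1) · (3.8/6.7)^1 · (2.9/6.7)^4 ≈ 0.0995.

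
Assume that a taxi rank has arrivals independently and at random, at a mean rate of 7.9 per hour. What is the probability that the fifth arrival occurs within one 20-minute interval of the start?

Over the interval, μ = 7.9 × 1/3 ≈ 2.63333 (a 20-minute interval = 1/3 hours).
The fifth arrival falls in the interval iff at least 5 events occur there: P(S_5 ≤ t) = P(N ≥ 5) = 1 − P(N ≤ 4) ≈ 0.1273.

0.1273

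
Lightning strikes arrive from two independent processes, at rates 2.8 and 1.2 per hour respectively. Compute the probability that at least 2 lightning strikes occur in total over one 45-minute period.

0.8009

Independent Poisson processes superpose: combined rate λ = 2.8 + 1.2 = 4 per hour.
Over the interval, μ = 4 × 0.75 = 3 (a 45-minute period = 0.75 hours).
P(N ≥ 2) = 1 − P(N ≤ 1) ≈ 0.8009.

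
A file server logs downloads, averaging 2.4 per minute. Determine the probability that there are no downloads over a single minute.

With mean μ = 2.4 per minute,
P(N = 0) = e^(−μ) μ^0/0! = e^(−2.4) · 2.4^0/1 ≈ 0.0907.

0.0907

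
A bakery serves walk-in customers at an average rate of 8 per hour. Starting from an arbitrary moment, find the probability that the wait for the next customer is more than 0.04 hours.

The wait for the next event is exponential with rate λ = 8 per hour.
P(T > 0.04) = e^(−λt) = e^(−8 × 0.04) = e^(−0.32) ≈ 0.7261.

0.7261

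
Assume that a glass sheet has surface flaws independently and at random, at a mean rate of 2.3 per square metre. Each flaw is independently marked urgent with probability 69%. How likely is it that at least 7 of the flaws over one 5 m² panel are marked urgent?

0.6786

Thinning: the flaws that are marked urgent themselves form a Poisson process with rate 0.69 × 2.3 = 1.587 per square metre.
Over the interval, μ = 1.587 × 5 = 7.935 (a 5 m² panel = 5 square metres).
P(N ≥ 7) = 1 − P(N ≤ 6) ≈ 0.6786.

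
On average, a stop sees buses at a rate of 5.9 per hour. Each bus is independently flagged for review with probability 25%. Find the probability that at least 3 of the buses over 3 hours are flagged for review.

0.8178

Thinning: the buses that are flagged for review themselves form a Poisson process with rate 0.25 × 5.9 = 1.475 per hour.
Over the interval, μ = 1.475 × 3 = 4.425 (3 hours).
P(N ≥ 3) = 1 − P(N ≤ 2) ≈ 0.8178.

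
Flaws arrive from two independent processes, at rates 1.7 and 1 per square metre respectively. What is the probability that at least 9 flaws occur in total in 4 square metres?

Independent Poisson processes superpose: combined rate λ = 1.7 + 1 = 2.7 per square metre.
Over the interval, μ = 2.7 × 4 = 10.8 (4 square metres).
P(N ≥ 9) = 1 − P(N ≤ 8) ≈ 0.7498.

0.7498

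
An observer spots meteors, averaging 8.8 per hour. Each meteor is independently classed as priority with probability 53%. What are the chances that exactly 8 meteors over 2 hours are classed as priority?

0.1264

Thinning: the meteors that are classed as priority themselves form a Poisson process with rate 0.53 × 8.8 = 4.664 per hour.
Over the interval, μ = 4.664 × 2 = 9.328 (2 hours).
P(N = 8) = e^(−9.328) · 9.328^8/8! ≈ 0.1264.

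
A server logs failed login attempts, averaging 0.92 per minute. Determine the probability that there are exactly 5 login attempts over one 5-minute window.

Over the interval, μ = 0.92 × 5 = 4.6 (a 5-minute window = 5 minutes).
P(N = 5) = e^(−μ) μ^5/5! = e^(−4.6) · 4.6^5/120 ≈ 0.1725.

0.1725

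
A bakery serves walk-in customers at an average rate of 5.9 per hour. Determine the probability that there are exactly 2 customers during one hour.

0.0477

With mean μ = 5.9 per hour,
P(N = 2) = e^(−μ) μ^2/2! = e^(−5.9) · 5.9^2/2 ≈ 0.0477.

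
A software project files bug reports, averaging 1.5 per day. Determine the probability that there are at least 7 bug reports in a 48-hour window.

0.0335

Over the interval, μ = 1.5 × 2 = 3 (a 48-hour window = 2 days).
P(N ≥ 7) = 1 − P(N ≤ 6) = 1 − Σ_{j=0}^{6} e^(−μ) μ^j/j! ≈ 0.0335.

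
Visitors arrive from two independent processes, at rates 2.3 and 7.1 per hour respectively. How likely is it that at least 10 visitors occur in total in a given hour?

0.4651

Independent Poisson processes superpose: combined rate λ = 2.3 + 7.1 = 9.4 per hour.
So μ = 9.4.
P(N ≥ 10) = 1 − P(N ≤ 9) ≈ 0.4651.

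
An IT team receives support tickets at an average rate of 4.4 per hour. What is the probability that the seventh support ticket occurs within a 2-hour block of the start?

Over the interval, μ = 4.4 × 2 = 8.8 (a 2-hour block = 2 hours).
The seventh arrival falls in the interval iff at least 7 events occur there: P(S_7 ≤ t) = P(N ≥ 7) = 1 − P(N ≤ 6) ≈ 0.7744.

0.7744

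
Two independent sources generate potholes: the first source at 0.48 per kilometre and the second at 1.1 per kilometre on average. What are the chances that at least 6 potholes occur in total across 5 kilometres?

Independent Poisson processes superpose: combined rate λ = 0.48 + 1.1 = 1.58 per kilometre.
Over the interval, μ = 1.58 × 5 = 7.9 (5 kilometres).
P(N ≥ 6) = 1 − P(N ≤ 5) ≈ 0.7994.

0.7994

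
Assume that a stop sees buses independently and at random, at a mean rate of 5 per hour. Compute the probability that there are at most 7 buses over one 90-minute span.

0.5246

Over the interval, μ = 5 × 1.5 = 7.5 (a 90-minute span = 1.5 hours).
P(N ≤ 7) = Σ_{j=0}^{7} e^(−μ) μ^j/j! ≈ 0.5246.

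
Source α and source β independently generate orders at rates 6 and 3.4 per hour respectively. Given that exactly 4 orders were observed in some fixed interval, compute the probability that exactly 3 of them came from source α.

Given the total, each event is independently from source α with probability p = λ_α/(λ_α+λ_β) = 6/9.4 ≈ 0.6383.
So K ~ Binomial(4, 6/9.4): P(K = 3) = C(4,3) · (6/9.4)^3 · (3.4/9.4)^1 ≈ 0.3763.

0.3763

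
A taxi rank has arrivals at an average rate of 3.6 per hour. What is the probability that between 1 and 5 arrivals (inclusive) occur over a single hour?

With mean μ = 3.6 per hour,
P(1 ≤ N ≤ 5) = Σ_{j=1}^{5} e^(−3.6) · 3.6^j/j! ≈ 0.8168.

0.8168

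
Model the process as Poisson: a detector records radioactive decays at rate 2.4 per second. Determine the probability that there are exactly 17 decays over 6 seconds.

0.0771

Over the interval, μ = 2.4 × 6 = 14.4 (6 seconds).
P(N = 17) = e^(−μ) μ^17/17! = e^(−14.4) · 14.4^17/355687428096000 ≈ 0.0771.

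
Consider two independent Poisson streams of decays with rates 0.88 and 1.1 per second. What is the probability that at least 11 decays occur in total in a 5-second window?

0.4045

Independent Poisson processes superpose: combined rate λ = 0.88 + 1.1 = 1.98 per second.
Over the interval, μ = 1.98 × 5 = 9.9 (a 5-second window = 5 seconds).
P(N ≥ 11) = 1 − P(N ≤ 10) ≈ 0.4045.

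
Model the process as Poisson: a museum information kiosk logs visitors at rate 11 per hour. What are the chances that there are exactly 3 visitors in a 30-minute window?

0.1133

Over the interval, μ = 11 × 0.5 = 5.5 (a 30-minute window = 0.5 hours).
P(N = 3) = e^(−μ) μ^3/3! = e^(−5.5) · 5.5^3/6 ≈ 0.1133.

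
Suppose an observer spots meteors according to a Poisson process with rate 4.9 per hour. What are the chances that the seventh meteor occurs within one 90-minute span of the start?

0.6010

Over the interval, μ = 4.9 × 1.5 = 7.35 (a 90-minute span = 1.5 hours).
The seventh arrival falls in the interval iff at least 7 events occur there: P(S_7 ≤ t) = P(N ≥ 7) = 1 − P(N ≤ 6) ≈ 0.6010.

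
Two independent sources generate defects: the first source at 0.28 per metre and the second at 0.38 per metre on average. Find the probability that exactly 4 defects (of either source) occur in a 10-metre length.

Independent Poisson processes superpose: combined rate λ = 0.28 + 0.38 = 0.66 per metre.
Over the interval, μ = 0.66 × 10 = 6.6 (a 10-metre length = 10 metres).
P(N = 4) = e^(−6.6) · 6.6^4/4! ≈ 0.1076.

0.1076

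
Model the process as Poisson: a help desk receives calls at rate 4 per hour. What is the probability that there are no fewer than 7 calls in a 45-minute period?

0.0335

Over the interval, μ = 4 × 0.75 = 3 (a 45-minute period = 0.75 hours).
P(N ≥ 7) = 1 − P(N ≤ 6) = 1 − Σ_{j=0}^{6} e^(−μ) μ^j/j! ≈ 0.0335.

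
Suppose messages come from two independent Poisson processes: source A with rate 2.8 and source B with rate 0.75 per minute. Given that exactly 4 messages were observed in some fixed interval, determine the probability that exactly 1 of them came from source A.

Given the total, each event is independently from source A with probability p = λ_A/(λ_A+λ_B) = 2.8/3.55 ≈ 0.7887.
So K ~ Binomial(4, 2.8/3.55): P(K = 1) = C(4,1) · (2.8/3.55)^1 · (0.75/3.55)^3 ≈ 0.0298.

0.0298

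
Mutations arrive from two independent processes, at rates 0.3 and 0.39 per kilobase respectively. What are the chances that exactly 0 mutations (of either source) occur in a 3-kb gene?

0.1262

Independent Poisson processes superpose: combined rate λ = 0.3 + 0.39 = 0.69 per kilobase.
Over the interval, μ = 0.69 × 3 = 2.07 (a 3-kb gene = 3 kilobases).
P(N = 0) = e^(−2.07) · 2.07^0/0! ≈ 0.1262.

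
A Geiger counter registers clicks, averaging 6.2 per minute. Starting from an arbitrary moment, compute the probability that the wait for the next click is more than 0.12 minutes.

0.4752

The wait for the next event is exponential with rate λ = 6.2 per minute.
P(T > 0.12) = e^(−λt) = e^(−6.2 × 0.12) = e^(−0.744) ≈ 0.4752.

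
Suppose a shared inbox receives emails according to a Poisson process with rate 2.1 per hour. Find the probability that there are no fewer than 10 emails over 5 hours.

Over the interval, μ = 2.1 × 5 = 10.5 (5 hours).
P(N ≥ 10) = 1 − P(N ≤ 9) = 1 − Σ_{j=0}^{9} e^(−μ) μ^j/j! ≈ 0.6029.

0.6029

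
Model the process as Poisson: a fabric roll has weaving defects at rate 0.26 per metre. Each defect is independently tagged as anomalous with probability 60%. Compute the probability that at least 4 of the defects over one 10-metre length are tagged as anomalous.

Thinning: the defects that are tagged as anomalous themselves form a Poisson process with rate 0.6 × 0.26 = 0.156 per metre.
Over the interval, μ = 0.156 × 10 = 1.56 (a 10-metre length = 10 metres).
P(N ≥ 4) = 1 − P(N ≤ 3) ≈ 0.0734.

0.0734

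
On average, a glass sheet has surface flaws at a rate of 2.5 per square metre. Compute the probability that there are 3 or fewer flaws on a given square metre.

0.7576

With mean μ = 2.5 per square metre,
P(N ≤ 3) = Σ_{j=0}^{3} e^(−μ) μ^j/j! ≈ 0.7576.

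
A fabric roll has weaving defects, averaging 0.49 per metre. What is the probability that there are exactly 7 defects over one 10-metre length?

Over the interval, μ = 0.49 × 10 = 4.9 (a 10-metre length = 10 metres).
P(N = 7) = e^(−μ) μ^7/7! = e^(−4.9) · 4.9^7/5040 ≈ 0.1002.

0.1002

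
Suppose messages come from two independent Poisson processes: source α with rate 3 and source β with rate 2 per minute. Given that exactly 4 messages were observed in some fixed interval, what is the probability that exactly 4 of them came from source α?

0.1296

Given the total, each event is independently from source α with probability p = λ_α/(λ_α+λ_β) = 3/5 = 0.6000.
So K ~ Binomial(4, 3/5): P(K = 4) = C(4,4) · (3/5)^4 · (2/5)^0 ≈ 0.1296.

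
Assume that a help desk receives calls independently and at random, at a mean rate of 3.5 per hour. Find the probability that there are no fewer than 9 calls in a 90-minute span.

0.0856

Over the interval, μ = 3.5 × 1.5 = 5.25 (a 90-minute span = 1.5 hours).
P(N ≥ 9) = 1 − P(N ≤ 8) = 1 − Σ_{j=0}^{8} e^(−μ) μ^j/j! ≈ 0.0856.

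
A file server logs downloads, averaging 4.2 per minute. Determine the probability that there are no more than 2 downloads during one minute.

0.2102

With mean μ = 4.2 per minute,
P(N ≤ 2) = Σ_{j=0}^{2} e^(−μ) μ^j/j! ≈ 0.2102.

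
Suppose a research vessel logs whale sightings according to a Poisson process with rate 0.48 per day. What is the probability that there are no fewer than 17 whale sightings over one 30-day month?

0.2796

Over the interval, μ = 0.48 × 30 = 14.4 (a 30-day month = 30 days).
P(N ≥ 17) = 1 − P(N ≤ 16) = 1 − Σ_{j=0}^{16} e^(−μ) μ^j/j! ≈ 0.2796.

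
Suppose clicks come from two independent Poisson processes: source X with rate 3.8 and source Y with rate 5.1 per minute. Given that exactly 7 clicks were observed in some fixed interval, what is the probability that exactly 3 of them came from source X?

0.2937

Given the total, each event is independently from source X with probability p = λ_X/(λ_X+λ_Y) = 3.8/8.9 ≈ 0.4270.
So K ~ Binomial(7, 3.8/8.9): P(K = 3) = C(7,3) · (3.8/8.9)^3 · (5.1/8.9)^4 ≈ 0.2937.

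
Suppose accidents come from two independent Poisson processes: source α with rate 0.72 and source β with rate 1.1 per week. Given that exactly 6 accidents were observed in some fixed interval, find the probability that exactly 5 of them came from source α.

0.0351

Given the total, each event is independently from source α with probability p = λ_α/(λ_α+λ_β) = 0.72/1.82 ≈ 0.3956.
So K ~ Binomial(6, 0.72/1.82): P(K = 5) = C(6,5) · (0.72/1.82)^5 · (1.1/1.82)^1 ≈ 0.0351.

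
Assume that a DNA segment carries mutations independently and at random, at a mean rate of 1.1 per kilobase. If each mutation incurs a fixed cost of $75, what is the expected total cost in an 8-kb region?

E[N] = 1.1 × 8 = 8.8 (an 8-kb region = 8 kilobases); E[cost] = 8.8 × $75 = $660.

$660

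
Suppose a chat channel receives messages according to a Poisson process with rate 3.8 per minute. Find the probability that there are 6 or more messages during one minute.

With mean μ = 3.8 per minute,
P(N ≥ 6) = 1 − P(N ≤ 5) = 1 − Σ_{j=0}^{5} e^(−μ) μ^j/j! ≈ 0.1844.

0.1844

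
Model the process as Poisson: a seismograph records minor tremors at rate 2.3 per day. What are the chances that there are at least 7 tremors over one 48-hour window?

0.1820

Over the interval, μ = 2.3 × 2 = 4.6 (a 48-hour window = 2 days).
P(N ≥ 7) = 1 − P(N ≤ 6) = 1 − Σ_{j=0}^{6} e^(−μ) μ^j/j! ≈ 0.1820.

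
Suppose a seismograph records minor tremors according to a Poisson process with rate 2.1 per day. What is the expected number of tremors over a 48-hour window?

E[N] = λt = 2.1 × 2 = 4.2 (a 48-hour window = 2 days).

4.2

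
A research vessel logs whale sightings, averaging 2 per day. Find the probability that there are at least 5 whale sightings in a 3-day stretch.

Over the interval, μ = 2 × 3 = 6 (a 3-day stretch = 3 days).
P(N ≥ 5) = 1 − P(N ≤ 4) = 1 − Σ_{j=0}^{4} e^(−μ) μ^j/j! ≈ 0.7149.

0.7149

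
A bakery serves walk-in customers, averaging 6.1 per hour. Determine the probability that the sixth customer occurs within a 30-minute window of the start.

0.0890

Over the interval, μ = 6.1 × 0.5 = 3.05 (a 30-minute window = 0.5 hours).
The sixth arrival falls in the interval iff at least 6 events occur there: P(S_6 ≤ t) = P(N ≥ 6) = 1 − P(N ≤ 5) ≈ 0.0890.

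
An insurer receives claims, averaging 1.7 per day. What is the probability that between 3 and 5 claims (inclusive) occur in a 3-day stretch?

Over the interval, μ = 1.7 × 3 = 5.1 (a 3-day stretch = 3 days).
P(3 ≤ N ≤ 5) = Σ_{j=3}^{5} e^(−5.1) · 5.1^j/j! ≈ 0.4819.

0.4819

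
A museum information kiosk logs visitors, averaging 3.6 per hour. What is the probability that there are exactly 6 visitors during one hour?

0.0826

With mean μ = 3.6 per hour,
P(N = 6) = e^(−μ) μ^6/6! = e^(−3.6) · 3.6^6/720 ≈ 0.0826.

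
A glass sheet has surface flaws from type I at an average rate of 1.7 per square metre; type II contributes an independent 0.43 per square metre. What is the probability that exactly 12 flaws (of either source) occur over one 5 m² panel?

0.1053

Independent Poisson processes superpose: combined rate λ = 1.7 + 0.43 = 2.13 per square metre.
Over the interval, μ = 2.13 × 5 = 10.65 (a 5 m² panel = 5 square metres).
P(N = 12) = e^(−10.65) · 10.65^12/12! ≈ 0.1053.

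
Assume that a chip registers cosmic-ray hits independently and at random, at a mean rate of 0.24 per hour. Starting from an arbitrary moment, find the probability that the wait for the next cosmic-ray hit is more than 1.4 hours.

The wait for the next event is exponential with rate λ = 0.24 per hour.
P(T > 1.4) = e^(−λt) = e^(−0.24 × 1.4) = e^(−0.336) ≈ 0.7146.

0.7146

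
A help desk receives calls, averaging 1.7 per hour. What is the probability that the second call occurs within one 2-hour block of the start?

Over the interval, μ = 1.7 × 2 = 3.4 (a 2-hour block = 2 hours).
The second arrival falls in the interval iff at least 2 events occur there: P(S_2 ≤ t) = P(N ≥ 2) = 1 − P(N ≤ 1) ≈ 0.8532.

0.8532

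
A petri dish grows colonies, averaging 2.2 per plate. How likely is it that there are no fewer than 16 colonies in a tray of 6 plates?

0.2544

Over the interval, μ = 2.2 × 6 = 13.2 (a tray of 6 plates = 6 plates).
P(N ≥ 16) = 1 − P(N ≤ 15) = 1 − Σ_{j=0}^{15} e^(−μ) μ^j/j! ≈ 0.2544.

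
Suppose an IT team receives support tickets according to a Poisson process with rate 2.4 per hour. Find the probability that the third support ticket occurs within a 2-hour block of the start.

Over the interval, μ = 2.4 × 2 = 4.8 (a 2-hour block = 2 hours).
The third arrival falls in the interval iff at least 3 events occur there: P(S_3 ≤ t) = P(N ≥ 3) = 1 − P(N ≤ 2) ≈ 0.8575.

0.8575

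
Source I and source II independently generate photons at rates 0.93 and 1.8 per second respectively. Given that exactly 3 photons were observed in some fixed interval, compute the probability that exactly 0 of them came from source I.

Given the total, each event is independently from source I with probability p = λ_I/(λ_I+λ_II) = 0.93/2.73 ≈ 0.3407.
So K ~ Binomial(3, 0.93/2.73): P(K = 0) = C(3,0) · (0.93/2.73)^0 · (1.8/2.73)^3 ≈ 0.2866.

0.2866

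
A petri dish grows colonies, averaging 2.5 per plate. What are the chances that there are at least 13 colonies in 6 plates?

Over the interval, μ = 2.5 × 6 = 15 (6 plates).
P(N ≥ 13) = 1 − P(N ≤ 12) = 1 − Σ_{j=0}^{12} e^(−μ) μ^j/j! ≈ 0.7324.

0.7324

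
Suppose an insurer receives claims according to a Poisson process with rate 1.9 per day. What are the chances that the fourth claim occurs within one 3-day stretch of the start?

0.8200

Over the interval, μ = 1.9 × 3 = 5.7 (a 3-day stretch = 3 days).
The fourth arrival falls in the interval iff at least 4 events occur there: P(S_4 ≤ t) = P(N ≥ 4) = 1 − P(N ≤ 3) ≈ 0.8200.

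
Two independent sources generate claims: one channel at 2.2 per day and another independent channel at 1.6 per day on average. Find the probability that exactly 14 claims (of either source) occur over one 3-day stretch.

0.0804

Independent Poisson processes superpose: combined rate λ = 2.2 + 1.6 = 3.8 per day.
Over the interval, μ = 3.8 × 3 = 11.4 (a 3-day stretch = 3 days).
P(N = 14) = e^(−11.4) · 11.4^14/14! ≈ 0.0804.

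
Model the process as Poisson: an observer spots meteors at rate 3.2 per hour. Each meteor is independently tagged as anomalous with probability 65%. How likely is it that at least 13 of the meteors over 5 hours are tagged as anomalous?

Thinning: the meteors that are tagged as anomalous themselves form a Poisson process with rate 0.65 × 3.2 = 2.08 per hour.
Over the interval, μ = 2.08 × 5 = 10.4 (5 hours).
P(N ≥ 13) = 1 − P(N ≤ 12) ≈ 0.2478.

0.2478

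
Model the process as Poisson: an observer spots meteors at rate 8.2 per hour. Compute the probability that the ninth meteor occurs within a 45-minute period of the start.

0.1686

Over the interval, μ = 8.2 × 0.75 = 6.15 (a 45-minute period = 0.75 hours).
The ninth arrival falls in the interval iff at least 9 events occur there: P(S_9 ≤ t) = P(N ≥ 9) = 1 − P(N ≤ 8) ≈ 0.1686.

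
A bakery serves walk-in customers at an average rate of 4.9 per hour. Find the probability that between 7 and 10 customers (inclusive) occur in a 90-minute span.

0.4758

Over the interval, μ = 4.9 × 1.5 = 7.35 (a 90-minute span = 1.5 hours).
P(7 ≤ N ≤ 10) = Σ_{j=7}^{10} e^(−7.35) · 7.35^j/j! ≈ 0.4758.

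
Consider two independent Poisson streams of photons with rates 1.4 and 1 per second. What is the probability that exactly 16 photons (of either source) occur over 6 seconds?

Independent Poisson processes superpose: combined rate λ = 1.4 + 1 = 2.4 per second.
Over the interval, μ = 2.4 × 6 = 14.4 (6 seconds).
P(N = 16) = e^(−14.4) · 14.4^16/16! ≈ 0.0911.

0.0911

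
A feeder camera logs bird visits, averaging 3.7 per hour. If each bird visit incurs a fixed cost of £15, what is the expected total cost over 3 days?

E[N] = 3.7 × 72 = 266.4 (3 days = 72 hours); E[cost] = 266.4 × £15 = £3996.

£3996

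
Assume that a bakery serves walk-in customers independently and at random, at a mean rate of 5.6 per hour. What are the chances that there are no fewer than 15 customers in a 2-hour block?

Over the interval, μ = 5.6 × 2 = 11.2 (a 2-hour block = 2 hours).
P(N ≥ 15) = 1 − P(N ≤ 14) = 1 − Σ_{j=0}^{14} e^(−μ) μ^j/j! ≈ 0.1609.

0.1609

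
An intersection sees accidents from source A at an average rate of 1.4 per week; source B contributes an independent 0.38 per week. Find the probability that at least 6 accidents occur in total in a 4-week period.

Independent Poisson processes superpose: combined rate λ = 1.4 + 0.38 = 1.78 per week.
Over the interval, μ = 1.78 × 4 = 7.12 (a 4-week period = 4 weeks).
P(N ≥ 6) = 1 − P(N ≤ 5) ≈ 0.7144.

0.7144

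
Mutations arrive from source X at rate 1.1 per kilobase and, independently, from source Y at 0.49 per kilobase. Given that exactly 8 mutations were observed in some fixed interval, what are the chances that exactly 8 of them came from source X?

Given the total, each event is independently from source X with probability p = λ_X/(λ_X+λ_Y) = 1.1/1.59 ≈ 0.6918.
So K ~ Binomial(8, 1.1/1.59): P(K = 8) = C(8,8) · (1.1/1.59)^8 · (0.49/1.59)^0 ≈ 0.0525.

0.0525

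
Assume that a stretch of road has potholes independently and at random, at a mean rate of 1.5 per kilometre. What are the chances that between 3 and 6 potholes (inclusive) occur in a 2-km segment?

0.5433

Over the interval, μ = 1.5 × 2 = 3 (a 2-km segment = 2 kilometres).
P(3 ≤ N ≤ 6) = Σ_{j=3}^{6} e^(−3) · 3^j/j! ≈ 0.5433.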